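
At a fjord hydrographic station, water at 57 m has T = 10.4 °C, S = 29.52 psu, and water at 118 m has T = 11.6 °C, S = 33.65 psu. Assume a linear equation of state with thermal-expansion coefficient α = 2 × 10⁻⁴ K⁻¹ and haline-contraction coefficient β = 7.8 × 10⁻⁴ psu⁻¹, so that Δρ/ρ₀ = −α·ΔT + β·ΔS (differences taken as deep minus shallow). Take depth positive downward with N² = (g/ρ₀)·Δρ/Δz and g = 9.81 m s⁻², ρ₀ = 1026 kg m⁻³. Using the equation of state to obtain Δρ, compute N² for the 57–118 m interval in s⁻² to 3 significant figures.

ΔT = +1.2 K, ΔS = +4.13 psu (deep − shallow).
Δρ/ρ₀ = −αΔT + βΔS = -2.40 × 10⁻⁴ + 3.2214 × 10⁻³ = 2.9814 × 10⁻³, so Δρ ≈ 3.059 kg m⁻³.
N² = (g/ρ₀)·Δρ/Δz = g·(Δρ/ρ₀)/Δz = 9.81 × 2.9814 × 10⁻³ / 61 = 4.7947 × 10⁻⁴ s⁻² ≈ 4.79 × 10⁻⁴ s⁻².

4.79 × 10⁻⁴ s⁻²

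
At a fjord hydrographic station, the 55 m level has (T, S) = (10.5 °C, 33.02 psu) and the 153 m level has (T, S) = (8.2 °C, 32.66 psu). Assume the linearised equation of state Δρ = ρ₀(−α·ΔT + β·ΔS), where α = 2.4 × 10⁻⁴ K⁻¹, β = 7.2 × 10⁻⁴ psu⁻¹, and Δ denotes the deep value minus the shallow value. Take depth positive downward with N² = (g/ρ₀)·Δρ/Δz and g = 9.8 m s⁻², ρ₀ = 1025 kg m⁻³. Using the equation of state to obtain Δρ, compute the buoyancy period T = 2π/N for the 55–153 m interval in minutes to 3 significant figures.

19.4 min

ΔT = -2.3 K, ΔS = -0.36 psu (deep − shallow).
Δρ/ρ₀ = −αΔT + βΔS = 5.52 × 10⁻⁴ − 2.592 × 10⁻⁴ = 2.928 × 10⁻⁴, so Δρ ≈ 0.3001 kg m⁻³.
N² = (g/ρ₀)·Δρ/Δz = g·(Δρ/ρ₀)/Δz = 9.8 × 2.928 × 10⁻⁴ / 98 = 2.9280 × 10⁻⁵ s⁻².
N = √(2.9280 × 10⁻⁵) = 5.4111 × 10⁻³ rad s⁻¹ → T = 2π/N = 1.1612 × 10³ s = 19.353 min ≈ 19.4 min.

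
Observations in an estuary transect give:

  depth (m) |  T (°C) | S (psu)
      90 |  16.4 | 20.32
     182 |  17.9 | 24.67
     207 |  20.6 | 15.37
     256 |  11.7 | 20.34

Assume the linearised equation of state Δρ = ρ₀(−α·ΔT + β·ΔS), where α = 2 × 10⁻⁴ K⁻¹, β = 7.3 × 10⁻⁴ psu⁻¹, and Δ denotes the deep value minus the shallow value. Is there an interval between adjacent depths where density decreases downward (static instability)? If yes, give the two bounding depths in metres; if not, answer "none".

182–207 m

Evaluate Δρ/ρ₀ = −αΔT + βΔS across each adjacent pair:
  90–182 m: −αΔT+βΔS = −(2 × 10⁻⁴)(+1.5)+(7.3 × 10⁻⁴)(+4.35) = 2.9 × 10⁻³ → stable
  182–207 m: −αΔT+βΔS = −(2 × 10⁻⁴)(+2.7)+(7.3 × 10⁻⁴)(-9.30) = -7.3 × 10⁻³ → UNSTABLE
  207–256 m: −αΔT+βΔS = −(2 × 10⁻⁴)(-8.9)+(7.3 × 10⁻⁴)(+4.97) = 5.4 × 10⁻³ → stable
The 182–207 m interval has Δρ < 0: lighter water underlies denser water.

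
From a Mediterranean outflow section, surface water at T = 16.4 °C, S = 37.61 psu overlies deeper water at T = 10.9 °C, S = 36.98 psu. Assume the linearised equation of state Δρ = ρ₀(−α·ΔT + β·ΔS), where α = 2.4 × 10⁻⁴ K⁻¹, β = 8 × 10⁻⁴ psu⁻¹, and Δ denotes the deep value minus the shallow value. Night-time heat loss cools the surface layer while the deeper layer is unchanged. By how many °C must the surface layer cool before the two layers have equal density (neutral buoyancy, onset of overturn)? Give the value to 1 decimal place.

Neutral buoyancy requires Δρ = 0, i.e. −α(T_deep − T_surf′) + β(S_deep − S_surf) = 0.
T_surf′ = T_deep − (β/α)·ΔS = 10.9 − (8 × 10⁻⁴/2.4 × 10⁻⁴)·(-0.63) = 13.000 °C.
Cooling required: 16.4 − (13.000) = 3.400 °C.

3.4 °C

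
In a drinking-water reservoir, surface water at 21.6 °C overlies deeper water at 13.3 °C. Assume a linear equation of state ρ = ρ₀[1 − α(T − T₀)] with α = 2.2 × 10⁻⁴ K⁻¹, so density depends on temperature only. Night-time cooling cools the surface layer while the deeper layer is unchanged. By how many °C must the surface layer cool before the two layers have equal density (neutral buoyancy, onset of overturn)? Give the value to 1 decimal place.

With temperature the only control, equal density requires T_surf′ = T_deep.
T_surf′ = 13.3 °C.
Cooling required: 21.6 − 13.3 = 8.3 °C.

8.3 °C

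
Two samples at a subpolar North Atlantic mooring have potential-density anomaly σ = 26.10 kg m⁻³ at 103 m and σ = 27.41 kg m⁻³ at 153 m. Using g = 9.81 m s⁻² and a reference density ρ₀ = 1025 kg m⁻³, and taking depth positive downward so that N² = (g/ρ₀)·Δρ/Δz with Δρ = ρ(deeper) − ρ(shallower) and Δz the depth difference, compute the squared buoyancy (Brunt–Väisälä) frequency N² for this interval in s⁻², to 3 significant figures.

2.51 × 10⁻⁴ s⁻²

Δρ = 1027.41 − 1026.10 = 1.31 kg m⁻³ over Δz = 153 − 103 = 50 m.
N² = (9.81/1025) × (1.31/50) = 2.5075 × 10⁻⁴ s⁻² ≈ 2.51 × 10⁻⁴ s⁻².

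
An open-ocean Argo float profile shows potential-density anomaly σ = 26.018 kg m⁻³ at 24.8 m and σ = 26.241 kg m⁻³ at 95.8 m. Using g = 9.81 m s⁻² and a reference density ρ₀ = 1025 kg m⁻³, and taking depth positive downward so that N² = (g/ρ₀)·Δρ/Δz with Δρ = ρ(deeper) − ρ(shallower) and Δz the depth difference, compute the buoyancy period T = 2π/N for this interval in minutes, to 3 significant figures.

Δρ = 1026.241 − 1026.018 = 0.223 kg m⁻³ over Δz = 95.8 − 24.8 = 71 m.
N² = (9.81/1025) × (0.223/71) = 3.0060 × 10⁻⁵ s⁻².
N = √(3.0060 × 10⁻⁵) = 5.4827 × 10⁻³ rad s⁻¹, so T = 2π/N = 1.1460 × 10³ s = 19.100 min ≈ 19.1 min.
A positive N² confirms static stability across the interval.

19.1 min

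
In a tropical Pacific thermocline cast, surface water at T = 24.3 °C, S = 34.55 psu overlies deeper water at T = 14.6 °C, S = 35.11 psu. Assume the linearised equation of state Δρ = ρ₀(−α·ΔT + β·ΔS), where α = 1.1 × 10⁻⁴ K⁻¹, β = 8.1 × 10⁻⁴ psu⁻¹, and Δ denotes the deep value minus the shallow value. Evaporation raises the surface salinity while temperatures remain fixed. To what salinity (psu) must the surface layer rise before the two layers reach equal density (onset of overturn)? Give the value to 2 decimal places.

36.43 psu

Neutral buoyancy requires −α(T_deep − T_surf) + β(S_deep − S_surf′) = 0.
S_surf′ = S_deep − (α/β)·ΔT = 35.11 − (1.1 × 10⁻⁴/8.1 × 10⁻⁴)·(-9.7) = 36.4273 psu.
Increase required: 36.4273 − 34.55 = 1.8773 psu.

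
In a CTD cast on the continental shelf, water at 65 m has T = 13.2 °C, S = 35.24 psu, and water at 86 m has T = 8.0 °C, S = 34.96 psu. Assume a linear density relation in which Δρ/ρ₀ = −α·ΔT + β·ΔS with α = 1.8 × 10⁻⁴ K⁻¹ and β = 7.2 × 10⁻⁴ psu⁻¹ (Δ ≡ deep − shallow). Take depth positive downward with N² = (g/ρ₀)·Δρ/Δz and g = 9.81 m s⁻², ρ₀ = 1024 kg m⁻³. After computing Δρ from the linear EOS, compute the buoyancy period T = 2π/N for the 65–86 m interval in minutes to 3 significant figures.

5.65 min

ΔT = -5.2 K, ΔS = -0.28 psu (deep − shallow).
Δρ/ρ₀ = −αΔT + βΔS = 9.36 × 10⁻⁴ − 2.016 × 10⁻⁴ = 7.344 × 10⁻⁴, so Δρ ≈ 0.7520 kg m⁻³.
N² = (g/ρ₀)·Δρ/Δz = g·(Δρ/ρ₀)/Δz = 9.81 × 7.344 × 10⁻⁴ / 21 = 3.4307 × 10⁻⁴ s⁻².
N = √(3.4307 × 10⁻⁴) = 0.018522 rad s⁻¹ → T = 2π/N = 339.23 s = 5.6538 min ≈ 5.65 min.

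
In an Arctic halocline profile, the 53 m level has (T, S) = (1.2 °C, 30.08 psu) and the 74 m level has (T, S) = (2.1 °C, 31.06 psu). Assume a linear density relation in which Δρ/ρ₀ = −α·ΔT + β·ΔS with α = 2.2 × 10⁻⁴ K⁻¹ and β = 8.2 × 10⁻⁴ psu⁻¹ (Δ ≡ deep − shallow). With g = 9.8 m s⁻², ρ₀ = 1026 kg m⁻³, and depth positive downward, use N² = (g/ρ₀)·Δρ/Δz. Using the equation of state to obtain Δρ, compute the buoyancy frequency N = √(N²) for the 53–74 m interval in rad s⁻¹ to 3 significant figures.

0.0168 rad s⁻¹

ΔT = +0.9 K, ΔS = +0.98 psu (deep − shallow).
Δρ/ρ₀ = −αΔT + βΔS = -1.98 × 10⁻⁴ + 8.036 × 10⁻⁴ = 6.056 × 10⁻⁴, so Δρ ≈ 0.6213 kg m⁻³.
N² = (g/ρ₀)·Δρ/Δz = g·(Δρ/ρ₀)/Δz = 9.8 × 6.056 × 10⁻⁴ / 21 = 2.8261 × 10⁻⁴ s⁻².
N = √(2.8261 × 10⁻⁴) = 0.016811 rad s⁻¹ ≈ 0.0168 rad s⁻¹.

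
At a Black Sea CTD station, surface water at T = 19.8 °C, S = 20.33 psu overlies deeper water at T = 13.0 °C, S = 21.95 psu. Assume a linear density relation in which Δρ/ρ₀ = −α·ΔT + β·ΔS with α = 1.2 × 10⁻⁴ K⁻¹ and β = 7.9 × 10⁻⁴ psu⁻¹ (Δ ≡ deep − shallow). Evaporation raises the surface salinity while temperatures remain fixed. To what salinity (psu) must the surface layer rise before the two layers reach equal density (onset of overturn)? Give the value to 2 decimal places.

Neutral buoyancy requires −α(T_deep − T_surf) + β(S_deep − S_surf′) = 0.
S_surf′ = S_deep − (α/β)·ΔT = 21.95 − (1.2 × 10⁻⁴/7.9 × 10⁻⁴)·(-6.8) = 22.9829 psu.
Increase required: 22.9829 − 20.33 = 2.6529 psu.

22.98 psu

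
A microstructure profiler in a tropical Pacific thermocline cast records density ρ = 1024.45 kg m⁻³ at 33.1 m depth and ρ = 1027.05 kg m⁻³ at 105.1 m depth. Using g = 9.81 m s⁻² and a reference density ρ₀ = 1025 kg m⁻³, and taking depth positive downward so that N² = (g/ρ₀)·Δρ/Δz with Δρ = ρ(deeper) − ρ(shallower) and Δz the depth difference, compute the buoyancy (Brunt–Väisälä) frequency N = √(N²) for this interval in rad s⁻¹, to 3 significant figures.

0.0186 rad s⁻¹

Δρ = 1027.05 − 1024.45 = 2.60 kg m⁻³ over Δz = 105.1 − 33.1 = 72 m.
N² = (9.81/1025) × (2.60/72) = 3.4561 × 10⁻⁴ s⁻².
N = √(3.4561 × 10⁻⁴) = 0.018591 rad s⁻¹ ≈ 0.0186 rad s⁻¹.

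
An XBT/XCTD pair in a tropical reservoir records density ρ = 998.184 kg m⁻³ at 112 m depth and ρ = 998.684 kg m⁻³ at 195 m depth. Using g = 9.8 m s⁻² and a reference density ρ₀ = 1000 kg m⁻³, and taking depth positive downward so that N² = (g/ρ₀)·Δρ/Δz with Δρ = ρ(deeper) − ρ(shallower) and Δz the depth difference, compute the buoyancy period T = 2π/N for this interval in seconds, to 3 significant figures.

818 s

Δρ = 998.684 − 998.184 = 0.500 kg m⁻³ over Δz = 195 − 112 = 83 m.
N² = (9.8/1000) × (0.500/83) = 5.9036 × 10⁻⁵ s⁻².
N = √(5.9036 × 10⁻⁵) = 7.6835 × 10⁻³ rad s⁻¹, so T = 2π/N = 817.75 s ≈ 818 s.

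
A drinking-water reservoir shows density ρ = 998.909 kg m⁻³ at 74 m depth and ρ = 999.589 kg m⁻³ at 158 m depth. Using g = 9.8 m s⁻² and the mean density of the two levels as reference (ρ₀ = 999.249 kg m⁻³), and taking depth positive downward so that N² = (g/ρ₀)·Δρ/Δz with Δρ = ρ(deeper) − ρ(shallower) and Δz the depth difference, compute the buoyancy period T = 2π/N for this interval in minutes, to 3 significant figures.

11.8 min

Δρ = 999.589 − 998.909 = 0.680 kg m⁻³ over Δz = 158 − 74 = 84 m.
N² = (9.8/999.249) × (0.680/84) = 7.9393 × 10⁻⁵ s⁻².
N = √(7.9393 × 10⁻⁵) = 8.9103 × 10⁻³ rad s⁻¹, so T = 2π/N = 705.16 s = 11.753 min ≈ 11.8 min.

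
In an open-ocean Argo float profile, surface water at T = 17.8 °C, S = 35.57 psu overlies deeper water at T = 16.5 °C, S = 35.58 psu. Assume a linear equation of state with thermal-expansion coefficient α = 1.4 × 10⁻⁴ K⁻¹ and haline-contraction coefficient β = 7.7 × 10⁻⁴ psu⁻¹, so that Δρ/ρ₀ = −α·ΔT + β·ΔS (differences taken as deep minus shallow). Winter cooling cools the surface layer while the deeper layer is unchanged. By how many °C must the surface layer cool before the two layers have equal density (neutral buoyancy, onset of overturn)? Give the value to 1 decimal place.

1.4 °C

Neutral buoyancy requires Δρ = 0, i.e. −α(T_deep − T_surf′) + β(S_deep − S_surf) = 0.
T_surf′ = T_deep − (β/α)·ΔS = 16.5 − (7.7 × 10⁻⁴/1.4 × 10⁻⁴)·(+0.01) = 16.445 °C.
Cooling required: 17.8 − (16.445) = 1.355 °C.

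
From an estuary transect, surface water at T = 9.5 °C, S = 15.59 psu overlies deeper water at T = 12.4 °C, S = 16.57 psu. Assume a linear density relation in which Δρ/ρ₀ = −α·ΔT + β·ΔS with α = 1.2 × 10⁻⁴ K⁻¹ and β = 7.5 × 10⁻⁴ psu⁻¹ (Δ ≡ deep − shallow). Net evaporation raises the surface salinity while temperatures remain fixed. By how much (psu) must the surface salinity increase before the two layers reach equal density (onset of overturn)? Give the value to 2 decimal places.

0.52 psu

Neutral buoyancy requires −α(T_deep − T_surf) + β(S_deep − S_surf′) = 0.
S_surf′ = S_deep − (α/β)·ΔT = 16.57 − (1.2 × 10⁻⁴/7.5 × 10⁻⁴)·(+2.9) = 16.1060 psu.
Increase required: 16.1060 − 15.59 = 0.5160 psu.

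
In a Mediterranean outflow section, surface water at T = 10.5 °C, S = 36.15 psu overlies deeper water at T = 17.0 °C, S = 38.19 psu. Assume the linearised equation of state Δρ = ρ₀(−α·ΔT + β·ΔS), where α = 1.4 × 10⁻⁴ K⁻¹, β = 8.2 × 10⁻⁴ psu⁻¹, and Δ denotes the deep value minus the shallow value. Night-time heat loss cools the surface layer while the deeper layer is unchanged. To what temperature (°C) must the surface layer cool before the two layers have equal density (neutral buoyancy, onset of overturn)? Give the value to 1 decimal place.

5.1 °C

Neutral buoyancy requires Δρ = 0, i.e. −α(T_deep − T_surf′) + β(S_deep − S_surf) = 0.
T_surf′ = T_deep − (β/α)·ΔS = 17.0 − (8.2 × 10⁻⁴/1.4 × 10⁻⁴)·(+2.04) = 5.051 °C.
Cooling required: 10.5 − (5.051) = 5.449 °C.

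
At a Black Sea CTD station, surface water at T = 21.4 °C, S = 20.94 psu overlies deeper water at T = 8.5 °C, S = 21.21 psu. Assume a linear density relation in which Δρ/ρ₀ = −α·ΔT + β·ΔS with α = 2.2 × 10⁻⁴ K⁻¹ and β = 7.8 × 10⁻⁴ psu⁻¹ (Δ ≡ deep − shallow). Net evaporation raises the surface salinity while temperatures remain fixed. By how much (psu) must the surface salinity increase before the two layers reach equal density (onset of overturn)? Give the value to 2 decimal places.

3.91 psu

Neutral buoyancy requires −α(T_deep − T_surf) + β(S_deep − S_surf′) = 0.
S_surf′ = S_deep − (α/β)·ΔT = 21.21 − (2.2 × 10⁻⁴/7.8 × 10⁻⁴)·(-12.9) = 24.8485 psu.
Increase required: 24.8485 − 20.94 = 3.9085 psu.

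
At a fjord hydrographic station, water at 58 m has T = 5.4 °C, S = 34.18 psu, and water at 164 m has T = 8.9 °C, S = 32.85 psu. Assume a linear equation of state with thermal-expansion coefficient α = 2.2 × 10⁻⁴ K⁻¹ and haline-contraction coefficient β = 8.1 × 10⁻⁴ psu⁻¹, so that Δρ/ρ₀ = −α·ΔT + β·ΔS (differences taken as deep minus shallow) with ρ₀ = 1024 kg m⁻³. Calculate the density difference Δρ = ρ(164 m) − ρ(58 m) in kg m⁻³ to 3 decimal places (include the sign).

ΔT = +3.5 K, ΔS = -1.33 psu (deep − shallow).
Δρ/ρ₀ = −(2.2 × 10⁻⁴)(+3.5) + (8.1 × 10⁻⁴)(-1.33) = -1.8473 × 10⁻³.
Δρ = 1024 × (-1.8473 × 10⁻³) = -1.892 kg m⁻³.
Negative Δρ: lighter below, statically unstable.

-1.892 kg m⁻³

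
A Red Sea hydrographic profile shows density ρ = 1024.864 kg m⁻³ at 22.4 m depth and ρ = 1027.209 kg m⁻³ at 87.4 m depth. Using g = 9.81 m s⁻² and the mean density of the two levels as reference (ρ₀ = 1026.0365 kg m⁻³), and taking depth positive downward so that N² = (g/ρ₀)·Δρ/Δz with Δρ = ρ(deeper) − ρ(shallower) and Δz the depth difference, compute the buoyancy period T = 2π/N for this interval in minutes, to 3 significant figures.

Δρ = 1027.209 − 1024.864 = 2.345 kg m⁻³ over Δz = 87.4 − 22.4 = 65 m.
N² = (9.81/1026.0365) × (2.345/65) = 3.4493 × 10⁻⁴ s⁻².
N = √(3.4493 × 10⁻⁴) = 0.018572 rad s⁻¹, so T = 2π/N = 338.31 s = 5.6385 min ≈ 5.64 min.

5.64 min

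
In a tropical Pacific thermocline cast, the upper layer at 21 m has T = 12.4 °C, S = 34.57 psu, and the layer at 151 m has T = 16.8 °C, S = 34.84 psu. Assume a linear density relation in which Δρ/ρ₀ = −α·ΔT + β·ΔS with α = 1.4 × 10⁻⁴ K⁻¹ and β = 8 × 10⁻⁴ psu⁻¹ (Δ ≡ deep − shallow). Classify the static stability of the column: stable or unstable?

ΔT = 16.8 − 12.4 = +4.4 K and ΔS = 34.84 − 34.57 = +0.27 psu (deep − shallow).
−αΔT = -6.16 × 10⁻⁴; βΔS = 2.16 × 10⁻⁴; sum Δρ/ρ₀ = -4.00 × 10⁻⁴.
Δρ/ρ₀ < 0, so Δρ < 0: deeper water is lighter → statically unstable; the column would overturn.

unstable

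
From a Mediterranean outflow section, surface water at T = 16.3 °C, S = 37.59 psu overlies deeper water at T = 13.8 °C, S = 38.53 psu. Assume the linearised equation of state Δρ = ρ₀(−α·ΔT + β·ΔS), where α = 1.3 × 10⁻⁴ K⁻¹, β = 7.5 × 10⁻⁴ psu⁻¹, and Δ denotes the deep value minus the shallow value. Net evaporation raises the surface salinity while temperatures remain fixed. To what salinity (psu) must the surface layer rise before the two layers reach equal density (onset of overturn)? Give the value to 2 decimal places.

38.96 psu

Neutral buoyancy requires −α(T_deep − T_surf) + β(S_deep − S_surf′) = 0.
S_surf′ = S_deep − (α/β)·ΔT = 38.53 − (1.3 × 10⁻⁴/7.5 × 10⁻⁴)·(-2.5) = 38.9633 psu.
Increase required: 38.9633 − 37.59 = 1.3733 psu.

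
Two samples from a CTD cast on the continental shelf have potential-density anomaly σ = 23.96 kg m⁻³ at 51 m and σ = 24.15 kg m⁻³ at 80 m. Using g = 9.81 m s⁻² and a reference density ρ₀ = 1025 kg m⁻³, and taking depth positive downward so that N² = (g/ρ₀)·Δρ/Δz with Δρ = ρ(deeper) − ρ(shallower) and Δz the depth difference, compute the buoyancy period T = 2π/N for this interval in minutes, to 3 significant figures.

Δρ = 1024.15 − 1023.96 = 0.19 kg m⁻³ over Δz = 80 − 51 = 29 m.
N² = (9.81/1025) × (0.19/29) = 6.2705 × 10⁻⁵ s⁻².
N = √(6.2705 × 10⁻⁵) = 7.9186 × 10⁻³ rad s⁻¹, so T = 2π/N = 793.47 s = 13.225 min ≈ 13.2 min.

13.2 min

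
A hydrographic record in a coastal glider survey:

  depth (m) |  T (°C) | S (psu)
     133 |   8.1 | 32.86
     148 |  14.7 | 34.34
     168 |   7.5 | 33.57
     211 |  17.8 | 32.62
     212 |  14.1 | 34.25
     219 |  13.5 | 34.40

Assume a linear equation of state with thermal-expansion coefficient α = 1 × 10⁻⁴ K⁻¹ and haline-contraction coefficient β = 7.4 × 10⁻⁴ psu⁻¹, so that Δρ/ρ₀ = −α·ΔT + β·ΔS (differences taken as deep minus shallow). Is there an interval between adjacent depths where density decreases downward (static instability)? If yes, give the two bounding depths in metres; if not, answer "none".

Evaluate Δρ/ρ₀ = −αΔT + βΔS across each adjacent pair:
  133–148 m: −αΔT+βΔS = −(1 × 10⁻⁴)(+6.6)+(7.4 × 10⁻⁴)(+1.48) = 4.4 × 10⁻⁴ → stable
  148–168 m: −αΔT+βΔS = −(1 × 10⁻⁴)(-7.2)+(7.4 × 10⁻⁴)(-0.77) = 1.5 × 10⁻⁴ → stable
  168–211 m: −αΔT+βΔS = −(1 × 10⁻⁴)(+10.3)+(7.4 × 10⁻⁴)(-0.95) = -1.7 × 10⁻³ → UNSTABLE
  211–212 m: −αΔT+βΔS = −(1 × 10⁻⁴)(-3.7)+(7.4 × 10⁻⁴)(+1.63) = 1.6 × 10⁻³ → stable
  212–219 m: −αΔT+βΔS = −(1 × 10⁻⁴)(-0.6)+(7.4 × 10⁻⁴)(+0.15) = 1.7 × 10⁻⁴ → stable
The 168–211 m interval has Δρ < 0: lighter water underlies denser water.

168–211 m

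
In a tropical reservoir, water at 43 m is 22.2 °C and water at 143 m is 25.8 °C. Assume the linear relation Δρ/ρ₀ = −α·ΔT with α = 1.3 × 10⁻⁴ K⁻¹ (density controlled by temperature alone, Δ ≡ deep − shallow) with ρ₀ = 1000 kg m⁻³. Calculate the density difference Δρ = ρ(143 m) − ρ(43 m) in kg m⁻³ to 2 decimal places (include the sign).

ΔT = +3.6 K, Δρ/ρ₀ = −αΔT = -4.68 × 10⁻⁴.
Δρ = 1000 × (-4.68 × 10⁻⁴) = -0.47 kg m⁻³.
Negative Δρ: lighter below, statically unstable.

-0.47 kg m⁻³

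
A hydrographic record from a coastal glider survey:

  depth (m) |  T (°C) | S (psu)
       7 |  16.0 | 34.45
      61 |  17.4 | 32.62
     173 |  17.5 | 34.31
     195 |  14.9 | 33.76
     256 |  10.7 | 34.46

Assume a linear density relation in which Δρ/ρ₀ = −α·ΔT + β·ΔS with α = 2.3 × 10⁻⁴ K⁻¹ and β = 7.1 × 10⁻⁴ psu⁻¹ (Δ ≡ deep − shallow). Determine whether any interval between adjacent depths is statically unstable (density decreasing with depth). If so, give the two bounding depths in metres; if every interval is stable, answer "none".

7–61 m

Evaluate Δρ/ρ₀ = −αΔT + βΔS across each adjacent pair:
  7–61 m: −αΔT+βΔS = −(2.3 × 10⁻⁴)(+1.4)+(7.1 × 10⁻⁴)(-1.83) = -1.6 × 10⁻³ → UNSTABLE
  61–173 m: −αΔT+βΔS = −(2.3 × 10⁻⁴)(+0.1)+(7.1 × 10⁻⁴)(+1.69) = 1.2 × 10⁻³ → stable
  173–195 m: −αΔT+βΔS = −(2.3 × 10⁻⁴)(-2.6)+(7.1 × 10⁻⁴)(-0.55) = 2.1 × 10⁻⁴ → stable
  195–256 m: −αΔT+βΔS = −(2.3 × 10⁻⁴)(-4.2)+(7.1 × 10⁻⁴)(+0.70) = 1.5 × 10⁻³ → stable
The 7–61 m interval has Δρ < 0: lighter water underlies denser water.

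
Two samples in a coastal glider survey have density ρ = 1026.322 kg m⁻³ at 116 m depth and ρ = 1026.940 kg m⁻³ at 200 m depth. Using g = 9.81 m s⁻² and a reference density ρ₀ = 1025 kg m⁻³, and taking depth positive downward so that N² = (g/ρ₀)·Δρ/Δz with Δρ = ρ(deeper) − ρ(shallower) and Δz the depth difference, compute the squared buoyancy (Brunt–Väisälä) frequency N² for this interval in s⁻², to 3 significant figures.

Δρ = 1026.940 − 1026.322 = 0.618 kg m⁻³ over Δz = 200 − 116 = 84 m.
N² = (9.81/1025) × (0.618/84) = 7.0413 × 10⁻⁵ s⁻² ≈ 7.04 × 10⁻⁵ s⁻².
N² > 0, so the interval is statically stable.

7.04 × 10⁻⁵ s⁻²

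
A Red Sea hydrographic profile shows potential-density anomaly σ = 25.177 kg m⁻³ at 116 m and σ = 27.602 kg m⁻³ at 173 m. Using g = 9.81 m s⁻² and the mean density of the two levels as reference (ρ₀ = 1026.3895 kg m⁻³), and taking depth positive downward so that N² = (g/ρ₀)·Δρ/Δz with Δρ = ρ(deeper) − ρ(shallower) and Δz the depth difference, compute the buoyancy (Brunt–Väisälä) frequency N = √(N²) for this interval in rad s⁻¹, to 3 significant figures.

Δρ = 1027.602 − 1025.177 = 2.425 kg m⁻³ over Δz = 173 − 116 = 57 m.
N² = (9.81/1026.3895) × (2.425/57) = 4.0662 × 10⁻⁴ s⁻².
N = √(4.0662 × 10⁻⁴) = 0.020165 rad s⁻¹ ≈ 0.0202 rad s⁻¹.

0.0202 rad s⁻¹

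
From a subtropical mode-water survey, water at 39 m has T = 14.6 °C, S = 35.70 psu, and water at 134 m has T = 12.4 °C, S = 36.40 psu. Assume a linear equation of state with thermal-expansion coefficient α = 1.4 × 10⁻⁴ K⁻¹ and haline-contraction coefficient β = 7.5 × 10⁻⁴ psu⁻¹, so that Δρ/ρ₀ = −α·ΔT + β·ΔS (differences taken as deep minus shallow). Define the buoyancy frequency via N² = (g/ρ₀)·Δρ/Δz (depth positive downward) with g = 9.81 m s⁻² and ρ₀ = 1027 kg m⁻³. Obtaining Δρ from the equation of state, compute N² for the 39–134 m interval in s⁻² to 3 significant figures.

8.60 × 10⁻⁵ s⁻²

ΔT = -2.2 K, ΔS = +0.70 psu (deep − shallow).
Δρ/ρ₀ = −αΔT + βΔS = 3.08 × 10⁻⁴ + 5.25 × 10⁻⁴ = 8.33 × 10⁻⁴, so Δρ ≈ 0.8555 kg m⁻³.
N² = (g/ρ₀)·Δρ/Δz = g·(Δρ/ρ₀)/Δz = 9.81 × 8.33 × 10⁻⁴ / 95 = 8.6018 × 10⁻⁵ s⁻² ≈ 8.60 × 10⁻⁵ s⁻².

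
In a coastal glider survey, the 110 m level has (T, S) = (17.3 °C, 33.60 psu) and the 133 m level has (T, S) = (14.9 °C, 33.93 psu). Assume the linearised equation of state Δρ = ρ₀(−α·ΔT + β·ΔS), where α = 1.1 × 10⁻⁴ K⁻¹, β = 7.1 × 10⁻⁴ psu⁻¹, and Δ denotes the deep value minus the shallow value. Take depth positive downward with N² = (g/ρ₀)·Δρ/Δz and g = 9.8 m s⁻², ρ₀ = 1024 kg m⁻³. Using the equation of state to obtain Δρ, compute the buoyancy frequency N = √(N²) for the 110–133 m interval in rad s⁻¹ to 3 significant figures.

ΔT = -2.4 K, ΔS = +0.33 psu (deep − shallow).
Δρ/ρ₀ = −αΔT + βΔS = 2.64 × 10⁻⁴ + 2.343 × 10⁻⁴ = 4.983 × 10⁻⁴, so Δρ ≈ 0.5103 kg m⁻³.
N² = (g/ρ₀)·Δρ/Δz = g·(Δρ/ρ₀)/Δz = 9.8 × 4.983 × 10⁻⁴ / 23 = 2.1232 × 10⁻⁴ s⁻².
N = √(2.1232 × 10⁻⁴) = 0.014571 rad s⁻¹ ≈ 0.0146 rad s⁻¹.

0.0146 rad s⁻¹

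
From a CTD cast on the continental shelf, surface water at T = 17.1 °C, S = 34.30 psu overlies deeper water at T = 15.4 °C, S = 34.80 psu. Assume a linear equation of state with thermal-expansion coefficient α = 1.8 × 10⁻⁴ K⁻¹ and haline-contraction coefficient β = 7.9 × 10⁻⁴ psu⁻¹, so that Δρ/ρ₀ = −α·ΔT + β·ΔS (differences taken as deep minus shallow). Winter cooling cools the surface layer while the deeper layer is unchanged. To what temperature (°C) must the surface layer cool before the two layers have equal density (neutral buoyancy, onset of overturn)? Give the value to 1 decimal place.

Neutral buoyancy requires Δρ = 0, i.e. −α(T_deep − T_surf′) + β(S_deep − S_surf) = 0.
T_surf′ = T_deep − (β/α)·ΔS = 15.4 − (7.9 × 10⁻⁴/1.8 × 10⁻⁴)·(+0.50) = 13.206 °C.
Cooling required: 17.1 − (13.206) = 3.894 °C.

13.2 °C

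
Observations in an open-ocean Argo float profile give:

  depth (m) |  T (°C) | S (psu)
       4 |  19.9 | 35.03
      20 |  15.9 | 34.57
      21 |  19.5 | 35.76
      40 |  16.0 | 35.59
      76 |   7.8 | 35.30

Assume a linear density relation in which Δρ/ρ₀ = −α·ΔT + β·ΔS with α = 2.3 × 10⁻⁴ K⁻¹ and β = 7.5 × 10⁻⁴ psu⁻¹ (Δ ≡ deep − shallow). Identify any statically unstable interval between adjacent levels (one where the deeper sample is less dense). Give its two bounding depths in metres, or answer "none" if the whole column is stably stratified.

Evaluate Δρ/ρ₀ = −αΔT + βΔS across each adjacent pair:
  4–20 m: −αΔT+βΔS = −(2.3 × 10⁻⁴)(-4.0)+(7.5 × 10⁻⁴)(-0.46) = 5.7 × 10⁻⁴ → stable
  20–21 m: −αΔT+βΔS = −(2.3 × 10⁻⁴)(+3.6)+(7.5 × 10⁻⁴)(+1.19) = 6.4 × 10⁻⁵ → stable
  21–40 m: −αΔT+βΔS = −(2.3 × 10⁻⁴)(-3.5)+(7.5 × 10⁻⁴)(-0.17) = 6.8 × 10⁻⁴ → stable
  40–76 m: −αΔT+βΔS = −(2.3 × 10⁻⁴)(-8.2)+(7.5 × 10⁻⁴)(-0.29) = 1.7 × 10⁻³ → stable
Every interval has Δρ > 0: the column is stably stratified throughout.

none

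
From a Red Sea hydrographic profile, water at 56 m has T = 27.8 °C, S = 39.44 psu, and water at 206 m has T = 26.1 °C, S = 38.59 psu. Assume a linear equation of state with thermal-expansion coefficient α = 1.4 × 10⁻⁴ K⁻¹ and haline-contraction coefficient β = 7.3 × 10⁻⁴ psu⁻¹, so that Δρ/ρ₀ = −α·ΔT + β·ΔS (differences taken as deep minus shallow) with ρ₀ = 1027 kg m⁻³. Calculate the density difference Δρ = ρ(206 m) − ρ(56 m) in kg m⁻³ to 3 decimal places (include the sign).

ΔT = -1.7 K, ΔS = -0.85 psu (deep − shallow).
Δρ/ρ₀ = −(1.4 × 10⁻⁴)(-1.7) + (7.3 × 10⁻⁴)(-0.85) = -3.825 × 10⁻⁴.
Δρ = 1027 × (-3.825 × 10⁻⁴) = -0.393 kg m⁻³.
Negative Δρ: lighter below, statically unstable.

-0.393 kg m⁻³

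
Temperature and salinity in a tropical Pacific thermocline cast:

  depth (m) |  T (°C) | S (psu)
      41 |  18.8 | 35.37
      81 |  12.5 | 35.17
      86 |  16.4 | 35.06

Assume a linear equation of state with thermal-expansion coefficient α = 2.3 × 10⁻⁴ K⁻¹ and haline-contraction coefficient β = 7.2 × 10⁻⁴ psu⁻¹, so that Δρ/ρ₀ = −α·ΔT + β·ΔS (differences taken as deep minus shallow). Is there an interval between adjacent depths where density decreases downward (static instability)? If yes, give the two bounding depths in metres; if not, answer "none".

Evaluate Δρ/ρ₀ = −αΔT + βΔS across each adjacent pair:
  41–81 m: −αΔT+βΔS = −(2.3 × 10⁻⁴)(-6.3)+(7.2 × 10⁻⁴)(-0.20) = 1.3 × 10⁻³ → stable
  81–86 m: −αΔT+βΔS = −(2.3 × 10⁻⁴)(+3.9)+(7.2 × 10⁻⁴)(-0.11) = -9.8 × 10⁻⁴ → UNSTABLE
The 81–86 m interval has Δρ < 0: lighter water underlies denser water.

81–86 m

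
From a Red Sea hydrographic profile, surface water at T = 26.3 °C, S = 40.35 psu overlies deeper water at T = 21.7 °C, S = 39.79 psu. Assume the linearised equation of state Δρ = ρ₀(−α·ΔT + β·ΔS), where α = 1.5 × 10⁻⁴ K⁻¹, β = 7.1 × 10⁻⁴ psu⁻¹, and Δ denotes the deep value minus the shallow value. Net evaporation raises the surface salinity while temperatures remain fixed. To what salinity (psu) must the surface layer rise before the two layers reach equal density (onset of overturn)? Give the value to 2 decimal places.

40.76 psu

Neutral buoyancy requires −α(T_deep − T_surf) + β(S_deep − S_surf′) = 0.
S_surf′ = S_deep − (α/β)·ΔT = 39.79 − (1.5 × 10⁻⁴/7.1 × 10⁻⁴)·(-4.6) = 40.7618 psu.
Increase required: 40.7618 − 40.35 = 0.4118 psu.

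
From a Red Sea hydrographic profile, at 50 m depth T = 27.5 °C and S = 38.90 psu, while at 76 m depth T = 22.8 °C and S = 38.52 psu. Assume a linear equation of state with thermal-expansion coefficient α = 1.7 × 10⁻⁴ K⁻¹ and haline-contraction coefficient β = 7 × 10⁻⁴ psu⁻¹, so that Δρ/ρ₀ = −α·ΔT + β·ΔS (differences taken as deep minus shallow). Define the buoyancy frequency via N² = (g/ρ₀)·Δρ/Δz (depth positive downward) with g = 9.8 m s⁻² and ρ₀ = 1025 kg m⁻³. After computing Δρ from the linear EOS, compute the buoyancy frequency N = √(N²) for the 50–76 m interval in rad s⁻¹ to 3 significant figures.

0.0142 rad s⁻¹

ΔT = -4.7 K, ΔS = -0.38 psu (deep − shallow).
Δρ/ρ₀ = −αΔT + βΔS = 7.99 × 10⁻⁴ − 2.66 × 10⁻⁴ = 5.33 × 10⁻⁴, so Δρ ≈ 0.5463 kg m⁻³.
N² = (g/ρ₀)·Δρ/Δz = g·(Δρ/ρ₀)/Δz = 9.8 × 5.33 × 10⁻⁴ / 26 = 2.0090 × 10⁻⁴ s⁻².
N = √(2.0090 × 10⁻⁴) = 0.014174 rad s⁻¹ ≈ 0.0142 rad s⁻¹.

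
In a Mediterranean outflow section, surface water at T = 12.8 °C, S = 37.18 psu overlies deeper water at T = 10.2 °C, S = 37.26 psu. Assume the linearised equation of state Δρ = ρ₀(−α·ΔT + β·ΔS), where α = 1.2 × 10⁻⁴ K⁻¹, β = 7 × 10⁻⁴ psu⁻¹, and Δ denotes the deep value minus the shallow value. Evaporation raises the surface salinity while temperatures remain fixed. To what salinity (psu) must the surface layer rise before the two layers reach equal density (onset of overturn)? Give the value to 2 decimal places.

37.71 psu

Neutral buoyancy requires −α(T_deep − T_surf) + β(S_deep − S_surf′) = 0.
S_surf′ = S_deep − (α/β)·ΔT = 37.26 − (1.2 × 10⁻⁴/7 × 10⁻⁴)·(-2.6) = 37.7057 psu.
Increase required: 37.7057 − 37.18 = 0.5257 psu.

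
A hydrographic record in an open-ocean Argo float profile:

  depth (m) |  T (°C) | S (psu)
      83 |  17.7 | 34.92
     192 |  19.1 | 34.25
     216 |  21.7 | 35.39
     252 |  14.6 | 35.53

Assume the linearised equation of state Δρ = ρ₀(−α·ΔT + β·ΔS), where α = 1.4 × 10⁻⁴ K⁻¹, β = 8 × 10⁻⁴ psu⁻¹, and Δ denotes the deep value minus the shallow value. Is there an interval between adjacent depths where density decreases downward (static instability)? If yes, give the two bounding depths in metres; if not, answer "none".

83–192 m

Evaluate Δρ/ρ₀ = −αΔT + βΔS across each adjacent pair:
  83–192 m: −αΔT+βΔS = −(1.4 × 10⁻⁴)(+1.4)+(8 × 10⁻⁴)(-0.67) = -7.3 × 10⁻⁴ → UNSTABLE
  192–216 m: −αΔT+βΔS = −(1.4 × 10⁻⁴)(+2.6)+(8 × 10⁻⁴)(+1.14) = 5.5 × 10⁻⁴ → stable
  216–252 m: −αΔT+βΔS = −(1.4 × 10⁻⁴)(-7.1)+(8 × 10⁻⁴)(+0.14) = 1.1 × 10⁻³ → stable
The 83–192 m interval has Δρ < 0: lighter water underlies denser water.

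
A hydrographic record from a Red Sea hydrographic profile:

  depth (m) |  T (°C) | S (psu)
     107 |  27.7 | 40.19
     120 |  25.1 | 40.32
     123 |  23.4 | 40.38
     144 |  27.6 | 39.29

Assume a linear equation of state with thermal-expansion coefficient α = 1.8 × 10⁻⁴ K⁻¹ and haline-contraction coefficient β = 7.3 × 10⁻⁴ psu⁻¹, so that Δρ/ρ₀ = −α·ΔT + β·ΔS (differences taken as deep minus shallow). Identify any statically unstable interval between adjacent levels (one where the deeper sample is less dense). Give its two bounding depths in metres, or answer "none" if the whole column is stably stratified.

Evaluate Δρ/ρ₀ = −αΔT + βΔS across each adjacent pair:
  107–120 m: −αΔT+βΔS = −(1.8 × 10⁻⁴)(-2.6)+(7.3 × 10⁻⁴)(+0.13) = 5.6 × 10⁻⁴ → stable
  120–123 m: −αΔT+βΔS = −(1.8 × 10⁻⁴)(-1.7)+(7.3 × 10⁻⁴)(+0.06) = 3.5 × 10⁻⁴ → stable
  123–144 m: −αΔT+βΔS = −(1.8 × 10⁻⁴)(+4.2)+(7.3 × 10⁻⁴)(-1.09) = -1.6 × 10⁻³ → UNSTABLE
The 123–144 m interval has Δρ < 0: lighter water underlies denser water.

123–144 m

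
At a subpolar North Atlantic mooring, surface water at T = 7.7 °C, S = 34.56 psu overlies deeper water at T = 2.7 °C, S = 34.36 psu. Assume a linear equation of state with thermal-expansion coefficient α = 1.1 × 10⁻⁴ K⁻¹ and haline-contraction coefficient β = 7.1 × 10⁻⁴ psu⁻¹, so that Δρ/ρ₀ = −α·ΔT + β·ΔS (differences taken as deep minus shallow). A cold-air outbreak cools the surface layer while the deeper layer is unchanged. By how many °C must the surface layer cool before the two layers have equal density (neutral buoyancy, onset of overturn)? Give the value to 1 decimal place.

3.7 °C

Neutral buoyancy requires Δρ = 0, i.e. −α(T_deep − T_surf′) + β(S_deep − S_surf) = 0.
T_surf′ = T_deep − (β/α)·ΔS = 2.7 − (7.1 × 10⁻⁴/1.1 × 10⁻⁴)·(-0.20) = 3.991 °C.
Cooling required: 7.7 − (3.991) = 3.709 °C.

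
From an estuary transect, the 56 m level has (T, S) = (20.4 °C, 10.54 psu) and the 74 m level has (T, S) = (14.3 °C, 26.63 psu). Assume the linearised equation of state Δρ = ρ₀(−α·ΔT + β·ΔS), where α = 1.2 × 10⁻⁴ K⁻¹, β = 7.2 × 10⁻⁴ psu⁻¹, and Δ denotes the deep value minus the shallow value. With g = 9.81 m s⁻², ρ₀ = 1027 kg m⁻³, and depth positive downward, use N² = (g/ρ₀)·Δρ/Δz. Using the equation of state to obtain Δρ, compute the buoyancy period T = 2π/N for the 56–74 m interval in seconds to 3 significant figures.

76.7 s

ΔT = -6.1 K, ΔS = +16.09 psu (deep − shallow).
Δρ/ρ₀ = −αΔT + βΔS = 7.32 × 10⁻⁴ + 0.0115848 = 0.0123168, so Δρ ≈ 12.65 kg m⁻³.
N² = (g/ρ₀)·Δρ/Δz = g·(Δρ/ρ₀)/Δz = 9.81 × 0.0123168 / 18 = 6.7127 × 10⁻³ s⁻².
N = √(6.7127 × 10⁻³) = 0.081931 rad s⁻¹ → T = 2π/N = 76.689 s ≈ 76.7 s.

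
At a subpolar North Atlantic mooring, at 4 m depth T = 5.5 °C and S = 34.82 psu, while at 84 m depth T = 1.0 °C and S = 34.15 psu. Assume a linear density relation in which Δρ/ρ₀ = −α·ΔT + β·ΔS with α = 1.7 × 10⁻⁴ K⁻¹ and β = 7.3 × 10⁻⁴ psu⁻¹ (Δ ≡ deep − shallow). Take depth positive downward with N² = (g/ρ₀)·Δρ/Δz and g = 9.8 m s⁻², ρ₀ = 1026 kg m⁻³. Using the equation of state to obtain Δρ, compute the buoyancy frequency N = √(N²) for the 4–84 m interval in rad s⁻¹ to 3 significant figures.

ΔT = -4.5 K, ΔS = -0.67 psu (deep − shallow).
Δρ/ρ₀ = −αΔT + βΔS = 7.65 × 10⁻⁴ − 4.891 × 10⁻⁴ = 2.759 × 10⁻⁴, so Δρ ≈ 0.2831 kg m⁻³.
N² = (g/ρ₀)·Δρ/Δz = g·(Δρ/ρ₀)/Δz = 9.8 × 2.759 × 10⁻⁴ / 80 = 3.3798 × 10⁻⁵ s⁻².
N = √(3.3798 × 10⁻⁵) = 5.8136 × 10⁻³ rad s⁻¹ ≈ 5.81 × 10⁻³ rad s⁻¹.

5.81 × 10⁻³ rad s⁻¹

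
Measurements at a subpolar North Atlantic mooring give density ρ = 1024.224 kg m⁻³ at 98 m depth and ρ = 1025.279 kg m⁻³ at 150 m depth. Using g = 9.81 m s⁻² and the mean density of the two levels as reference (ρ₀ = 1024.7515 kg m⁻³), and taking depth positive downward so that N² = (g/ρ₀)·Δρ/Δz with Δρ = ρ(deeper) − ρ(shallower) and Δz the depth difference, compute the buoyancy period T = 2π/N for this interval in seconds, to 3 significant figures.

Δρ = 1025.279 − 1024.224 = 1.055 kg m⁻³ over Δz = 150 − 98 = 52 m.
N² = (9.81/1024.7515) × (1.055/52) = 1.9422 × 10⁻⁴ s⁻².
N = √(1.9422 × 10⁻⁴) = 0.013936 rad s⁻¹, so T = 2π/N = 450.86 s ≈ 451 s.

451 s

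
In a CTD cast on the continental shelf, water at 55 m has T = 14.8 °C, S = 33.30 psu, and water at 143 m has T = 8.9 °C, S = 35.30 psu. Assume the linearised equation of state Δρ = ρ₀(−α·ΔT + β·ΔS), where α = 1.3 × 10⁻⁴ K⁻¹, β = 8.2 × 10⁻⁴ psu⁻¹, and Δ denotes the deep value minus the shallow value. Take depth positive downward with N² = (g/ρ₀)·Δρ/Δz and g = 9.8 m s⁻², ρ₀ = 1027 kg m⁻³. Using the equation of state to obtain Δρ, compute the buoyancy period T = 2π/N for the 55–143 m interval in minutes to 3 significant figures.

ΔT = -5.9 K, ΔS = +2.00 psu (deep − shallow).
Δρ/ρ₀ = −αΔT + βΔS = 7.67 × 10⁻⁴ + 1.64 × 10⁻³ = 2.407 × 10⁻³, so Δρ ≈ 2.472 kg m⁻³.
N² = (g/ρ₀)·Δρ/Δz = g·(Δρ/ρ₀)/Δz = 9.8 × 2.407 × 10⁻³ / 88 = 2.6805 × 10⁻⁴ s⁻².
N = √(2.6805 × 10⁻⁴) = 0.016372 rad s⁻¹ → T = 2π/N = 383.78 s = 6.3963 min ≈ 6.40 min.

6.40 min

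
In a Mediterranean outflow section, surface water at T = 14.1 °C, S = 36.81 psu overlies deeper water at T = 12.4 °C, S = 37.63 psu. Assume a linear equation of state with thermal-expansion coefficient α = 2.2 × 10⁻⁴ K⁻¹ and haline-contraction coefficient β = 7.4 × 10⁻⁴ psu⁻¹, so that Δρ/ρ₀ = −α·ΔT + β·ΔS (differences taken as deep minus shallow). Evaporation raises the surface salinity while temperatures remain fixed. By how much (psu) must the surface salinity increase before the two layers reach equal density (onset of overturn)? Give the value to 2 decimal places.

Neutral buoyancy requires −α(T_deep − T_surf) + β(S_deep − S_surf′) = 0.
S_surf′ = S_deep − (α/β)·ΔT = 37.63 − (2.2 × 10⁻⁴/7.4 × 10⁻⁴)·(-1.7) = 38.1354 psu.
Increase required: 38.1354 − 36.81 = 1.3254 psu.

1.33 psu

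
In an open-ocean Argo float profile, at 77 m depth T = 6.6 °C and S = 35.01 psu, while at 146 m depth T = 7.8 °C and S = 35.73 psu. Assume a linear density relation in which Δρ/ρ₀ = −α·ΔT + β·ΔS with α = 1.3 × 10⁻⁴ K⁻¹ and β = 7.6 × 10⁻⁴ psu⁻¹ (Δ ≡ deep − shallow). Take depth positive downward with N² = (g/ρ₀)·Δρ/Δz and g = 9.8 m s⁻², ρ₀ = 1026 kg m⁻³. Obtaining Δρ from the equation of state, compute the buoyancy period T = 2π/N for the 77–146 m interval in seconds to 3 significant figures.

843 s

ΔT = +1.2 K, ΔS = +0.72 psu (deep − shallow).
Δρ/ρ₀ = −αΔT + βΔS = -1.56 × 10⁻⁴ + 5.472 × 10⁻⁴ = 3.912 × 10⁻⁴, so Δρ ≈ 0.4014 kg m⁻³.
N² = (g/ρ₀)·Δρ/Δz = g·(Δρ/ρ₀)/Δz = 9.8 × 3.912 × 10⁻⁴ / 69 = 5.5562 × 10⁻⁵ s⁻².
N = √(5.5562 × 10⁻⁵) = 7.4540 × 10⁻³ rad s⁻¹ → T = 2π/N = 842.93 s ≈ 843 s.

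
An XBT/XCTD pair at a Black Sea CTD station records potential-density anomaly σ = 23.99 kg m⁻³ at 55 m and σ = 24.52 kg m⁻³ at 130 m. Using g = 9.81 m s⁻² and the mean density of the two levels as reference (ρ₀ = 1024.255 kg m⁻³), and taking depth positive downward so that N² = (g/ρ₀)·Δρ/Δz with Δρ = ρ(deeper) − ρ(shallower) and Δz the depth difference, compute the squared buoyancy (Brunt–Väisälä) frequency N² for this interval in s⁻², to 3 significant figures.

6.77 × 10⁻⁵ s⁻²

Δρ = 1024.52 − 1023.99 = 0.53 kg m⁻³ over Δz = 130 − 55 = 75 m.
N² = (9.81/1024.255) × (0.53/75) = 6.7682 × 10⁻⁵ s⁻² ≈ 6.77 × 10⁻⁵ s⁻².
Since Δρ > 0 the layer is stably stratified.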